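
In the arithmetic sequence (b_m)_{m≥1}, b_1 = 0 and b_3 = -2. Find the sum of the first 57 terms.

-1596

Common difference d = (-2 - 0) / (3 - 1) = -1.
b_m = 0 + (m - 1)·(-1).
b_{57} = -56; S = 57·(0 + (-56))/2 = -1596.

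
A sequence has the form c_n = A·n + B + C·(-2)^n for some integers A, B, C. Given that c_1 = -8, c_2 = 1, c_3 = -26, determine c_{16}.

At n = 1, 2, 3: A + B - 2C = -8; 2A + B + 4C = 1; 3A + B - 8C = -26.
Subtracting the first from the second: A + 6C = 9.
Subtracting the second from the third: A - 12C = -27.
Solving: C = 2, A = -3, then B = -1.
Hence c_{16} = -3·16 + (-1) + 2·65536 = 131023.

131023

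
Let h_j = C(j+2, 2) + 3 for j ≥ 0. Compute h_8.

C(10, 2) = 45, so h_8 = 48.

48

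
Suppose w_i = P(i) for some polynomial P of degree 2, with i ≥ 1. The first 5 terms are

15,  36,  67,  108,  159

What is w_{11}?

1st diffs: 21, 31, 41, 51.
2nd diffs: 10, 10, 10 (constant).
So w_i = 5i^2 + 6i + 4.
Evaluating at i = 11 gives w_{11} = 675.

675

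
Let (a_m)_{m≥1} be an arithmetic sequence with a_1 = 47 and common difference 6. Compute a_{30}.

a_m = 47 + (m - 1)·6.
a_{30} = 47 + 29·6 = 221.

221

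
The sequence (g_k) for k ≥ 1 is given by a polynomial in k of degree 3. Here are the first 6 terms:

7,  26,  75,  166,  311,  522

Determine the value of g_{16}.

8902

1st diffs: 19, 49, 91, 145, 211.
2nd diffs: 30, 42, 54, 66.
3rd diffs: 12, 12, 12 (constant).
Newton forward-difference form: g_k = 7 + 19·C(k-1,1) + 30·C(k-1,2) + 12·C(k-1,3).
At k = 16: k-1 = 15, so g_{16} = 7 + 285 + 3150 + 5460 = 8902.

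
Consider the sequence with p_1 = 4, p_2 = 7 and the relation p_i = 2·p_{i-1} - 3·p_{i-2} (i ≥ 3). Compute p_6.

Iterate the recurrence:
p_3 = 2  p_4 = -17  p_5 = -40  p_6 = -29.

-29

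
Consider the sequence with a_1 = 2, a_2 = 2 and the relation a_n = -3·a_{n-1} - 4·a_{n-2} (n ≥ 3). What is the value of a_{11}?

-1934

Applying the relation repeatedly:
a_3 = -14  a_4 = 34  a_5 = -46  a_6 = 2  a_7 = 178  a_8 = -542  a_9 = 914  a_{10} = -574  a_{11} = -1934.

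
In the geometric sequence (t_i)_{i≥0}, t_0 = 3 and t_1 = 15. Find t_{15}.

Common ratio r = 5.
t_i = 3·5^(i-0).
t_{15} = 3·5^15 = 91552734375.

91552734375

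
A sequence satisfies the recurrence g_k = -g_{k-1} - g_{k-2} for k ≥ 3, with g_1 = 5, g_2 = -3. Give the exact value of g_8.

Step forward from the initial values:
g_3 = -2; g_4 = 5; g_5 = -3; g_6 = -2; g_7 = 5; g_8 = -3.

-3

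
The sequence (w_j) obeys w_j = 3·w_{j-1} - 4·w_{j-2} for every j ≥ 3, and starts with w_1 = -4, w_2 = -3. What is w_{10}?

-1743

Step forward from the initial values:
w_3 = 7  w_4 = 33  w_5 = 71  w_6 = 81  w_7 = -41  w_8 = -447  w_9 = -1177  w_{10} = -1743.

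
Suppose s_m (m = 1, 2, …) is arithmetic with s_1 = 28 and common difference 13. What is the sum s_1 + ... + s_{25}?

s_m = 28 + (m - 1)·13.
s_{25} = 340; S = 25·(28 + 340)/2 = 4600.

4600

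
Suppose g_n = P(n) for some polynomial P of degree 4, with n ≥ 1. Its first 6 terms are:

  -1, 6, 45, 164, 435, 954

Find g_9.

5319

1st diffs: 7, 39, 119, 271, 519.
2nd diffs: 32, 80, 152, 248.
3rd diffs: 48, 72, 96.
4th diffs: 24, 24 (constant).
Newton forward-difference form: g_n = -1 + 7·C(n-1,1) + 32·C(n-1,2) + 48·C(n-1,3) + 24·C(n-1,4).
At n = 9: n-1 = 8, so g_9 = -1 + 56 + 896 + 2688 + 1680 = 5319.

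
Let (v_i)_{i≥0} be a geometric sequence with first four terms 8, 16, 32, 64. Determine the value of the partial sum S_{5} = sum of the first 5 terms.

248

Common ratio r = 2.
v_i = 8·2^(i-0).
S = 8·(2^5 - 1)/(2 - 1) = 8·(32 - 1)/(1) = 248.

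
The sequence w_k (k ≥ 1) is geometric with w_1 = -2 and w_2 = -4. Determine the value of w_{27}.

-134217728

Common ratio r = 2.
w_k = (-2)·2^(k-1).
w_{27} = (-2)·2^26 = -134217728.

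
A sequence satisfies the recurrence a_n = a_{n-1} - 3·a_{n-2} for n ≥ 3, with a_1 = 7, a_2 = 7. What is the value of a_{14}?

-7553

a_3 = -14  a_4 = -35  a_5 = 7  …  a_{11} = 1771  a_{12} = 1120  a_{13} = -4193  a_{14} = -7553.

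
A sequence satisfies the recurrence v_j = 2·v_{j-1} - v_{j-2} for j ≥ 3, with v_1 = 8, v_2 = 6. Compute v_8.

Step forward from the initial values:
v_3 = 4;  v_4 = 2;  v_5 = 0;  v_6 = -2;  v_7 = -4;  v_8 = -6.
(Characteristic roots are 1 and 1.)

-6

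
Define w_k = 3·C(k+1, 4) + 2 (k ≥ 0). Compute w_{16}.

7142

C(17, 4) = 2380, so w_{16} = 7142.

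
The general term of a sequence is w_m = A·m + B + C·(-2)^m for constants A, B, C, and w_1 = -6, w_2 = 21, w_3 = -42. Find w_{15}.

-163878

Plug in m = 1, 2, 3: A + B - 2C = -6; 2A + B + 4C = 21; 3A + B - 8C = -42.
Subtracting the first from the second: A + 6C = 27.
Subtracting the second from the third: A - 12C = -63.
Solving: C = 5, A = -3, then B = 7.
Hence w_{15} = -3·15 + 7 + 5·(-32768) = -163878.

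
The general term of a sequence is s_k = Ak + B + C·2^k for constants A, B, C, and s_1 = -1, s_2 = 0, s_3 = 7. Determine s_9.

Plug in k = 1, 2, 3: A + B + 2C = -1; 2A + B + 4C = 0; 3A + B + 8C = 7.
Subtracting the first from the second: A + 2C = 1.
Subtracting the second from the third: A + 4C = 7.
Solving: C = 3, A = -5, then B = -2.
So s_k = -5·k + (-2) + 3·2^k; at k=9 this is 1489.

1489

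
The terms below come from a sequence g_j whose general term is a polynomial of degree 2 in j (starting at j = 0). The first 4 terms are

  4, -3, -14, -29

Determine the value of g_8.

1st diffs: -7, -11, -15.
2nd diffs: -4, -4 (constant).
So g_j = -2j^2 - 5j + 4.
Evaluating at j = 8 gives g_8 = -164.

-164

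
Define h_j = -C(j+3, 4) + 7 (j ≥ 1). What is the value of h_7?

-203

C(10, 4) = 210, so h_7 = -203.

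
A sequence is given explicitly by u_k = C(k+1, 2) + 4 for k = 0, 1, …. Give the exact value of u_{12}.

C(13, 2) = 78, so u_{12} = 82.

82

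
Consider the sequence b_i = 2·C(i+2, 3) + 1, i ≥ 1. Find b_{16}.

C(18, 3) = 816, so b_{16} = 1633.

1633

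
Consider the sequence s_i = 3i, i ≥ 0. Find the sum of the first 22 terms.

693

Over i = 0..21: Σi = 231.
Total = (3)·231 = 693.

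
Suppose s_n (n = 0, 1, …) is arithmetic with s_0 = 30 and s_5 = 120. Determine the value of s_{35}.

Common difference d = (120 - 30) / (5 - 0) = 18.
s_n = 30 + (n - 0)·18.
s_{35} = 30 + 35·18 = 660.

660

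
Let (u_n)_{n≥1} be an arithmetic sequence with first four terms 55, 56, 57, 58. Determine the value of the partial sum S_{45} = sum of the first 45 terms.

Common difference d = 1.
u_n = 55 + (n - 1)·1.
u_{45} = 99; S = 45·(55 + 99)/2 = 3465.

3465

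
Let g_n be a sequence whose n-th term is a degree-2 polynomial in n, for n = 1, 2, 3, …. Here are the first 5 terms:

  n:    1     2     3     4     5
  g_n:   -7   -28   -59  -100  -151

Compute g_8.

-364

1st diffs: -21, -31, -41, -51.
2nd diffs: -10, -10, -10 (constant).
So g_n = -5n^2 - 6n + 4.
Evaluating at n = 8 gives g_8 = -364.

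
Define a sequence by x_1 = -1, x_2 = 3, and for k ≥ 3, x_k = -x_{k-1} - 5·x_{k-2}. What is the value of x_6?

Iterate the recurrence:
x_3 = 2, x_4 = -17, x_5 = 7, x_6 = 78.

78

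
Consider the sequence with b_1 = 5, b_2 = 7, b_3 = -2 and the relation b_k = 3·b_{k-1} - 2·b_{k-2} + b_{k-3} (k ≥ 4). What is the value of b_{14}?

-62149

Compute successive terms:
b_4 = -15;  b_5 = -34;  b_6 = -74;  …;  b_{11} = -4947;  b_{12} = -11500;  b_{13} = -26734;  b_{14} = -62149.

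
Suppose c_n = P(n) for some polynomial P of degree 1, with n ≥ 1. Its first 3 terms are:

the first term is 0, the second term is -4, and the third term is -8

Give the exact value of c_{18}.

1st diffs: -4, -4 (constant).
So c_n = -4n + 4.
Evaluating at n = 18 gives c_{18} = -68.

-68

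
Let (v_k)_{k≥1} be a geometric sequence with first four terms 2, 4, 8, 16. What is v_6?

Common ratio r = 2.
v_k = 2·2^(k-1).
v_6 = 2·2^5 = 64.

64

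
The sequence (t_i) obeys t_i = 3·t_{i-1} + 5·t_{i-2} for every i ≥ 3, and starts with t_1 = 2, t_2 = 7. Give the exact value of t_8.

39683

Compute successive terms:
t_3 = 31  t_4 = 128  t_5 = 539  t_6 = 2257  t_7 = 9466  t_8 = 39683.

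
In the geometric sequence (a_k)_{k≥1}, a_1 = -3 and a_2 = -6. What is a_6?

Common ratio r = 2.
a_k = (-3)·2^(k-1).
a_6 = (-3)·2^5 = -96.

-96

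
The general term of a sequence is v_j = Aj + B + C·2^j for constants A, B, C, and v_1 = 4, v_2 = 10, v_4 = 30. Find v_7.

154

The three given values yield: A + B + 2C = 4; 2A + B + 4C = 10; 4A + B + 16C = 30.
Subtracting the first from the second: A + 2C = 6.
Subtracting the second from the third: 2A + 12C = 20.
Solving: C = 1, A = 4, then B = -2.
Therefore v_7 = 28 + (-2) + 1·128 = 154.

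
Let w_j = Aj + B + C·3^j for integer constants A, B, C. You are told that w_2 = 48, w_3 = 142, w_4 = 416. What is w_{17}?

The three given values yield: 2A + B + 9C = 48; 3A + B + 27C = 142; 4A + B + 81C = 416.
Subtracting the first from the second: A + 18C = 94.
Subtracting the second from the third: A + 54C = 274.
Solving: C = 5, A = 4, then B = -5.
Hence w_{17} = 4·17 + (-5) + 5·129140163 = 645700878.

645700878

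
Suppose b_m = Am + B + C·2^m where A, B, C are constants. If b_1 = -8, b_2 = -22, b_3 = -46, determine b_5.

-174

The three given values yield: A + B + 2C = -8; 2A + B + 4C = -22; 3A + B + 8C = -46.
Subtracting the first from the second: A + 2C = -14.
Subtracting the second from the third: A + 4C = -24.
Solving: C = -5, A = -4, then B = 6.
Hence b_5 = -4·5 + 6 + (-5)·32 = -174.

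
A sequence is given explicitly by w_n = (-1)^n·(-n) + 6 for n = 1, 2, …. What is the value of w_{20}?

-14

(-1)^20 = 1; -n at n=20 is -20; so w_{20} = -14.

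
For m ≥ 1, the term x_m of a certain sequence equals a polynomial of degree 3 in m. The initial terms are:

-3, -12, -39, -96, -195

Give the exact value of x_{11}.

-2343

1st diffs: -9, -27, -57, -99.
2nd diffs: -18, -30, -42.
3rd diffs: -12, -12 (constant).
Newton forward-difference form: x_m = -3 + (-9)·C(m-1,1) + (-18)·C(m-1,2) + (-12)·C(m-1,3).
At m = 11: m-1 = 10, so x_{11} = -3 - 90 - 810 - 1440 = -2343.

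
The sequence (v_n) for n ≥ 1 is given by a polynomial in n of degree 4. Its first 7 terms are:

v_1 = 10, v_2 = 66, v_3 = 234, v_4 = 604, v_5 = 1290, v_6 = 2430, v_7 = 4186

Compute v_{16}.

1st diffs: 56, 168, 370, 686, 1140, 1756.
2nd diffs: 112, 202, 316, 454, 616.
3rd diffs: 90, 114, 138, 162.
4th diffs: 24, 24, 24 (constant).
Newton forward-difference form: v_n = 10 + 56·C(n-1,1) + 112·C(n-1,2) + 90·C(n-1,3) + 24·C(n-1,4).
At n = 16: n-1 = 15, so v_{16} = 10 + 840 + 11760 + 40950 + 32760 = 86320.

86320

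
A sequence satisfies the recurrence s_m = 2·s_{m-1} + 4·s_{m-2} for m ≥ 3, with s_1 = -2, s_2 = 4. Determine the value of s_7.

s_3 = 0  s_4 = 16  s_5 = 32  s_6 = 128  s_7 = 384.

384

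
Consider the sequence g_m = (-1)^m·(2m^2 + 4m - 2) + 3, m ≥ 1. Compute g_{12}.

(-1)^12 = 1; 2m^2 + 4m - 2 at m=12 is 334; so g_{12} = 337.

337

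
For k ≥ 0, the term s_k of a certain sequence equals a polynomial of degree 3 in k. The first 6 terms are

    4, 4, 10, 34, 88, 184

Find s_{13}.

3904

1st diffs: 0, 6, 24, 54, 96.
2nd diffs: 6, 18, 30, 42.
3rd diffs: 12, 12, 12 (constant).
Newton forward-difference form: s_k = 4 + 6·C(k,2) + 12·C(k,3).
At k = 13: k = 13, so s_{13} = 4 + 468 + 3432 = 3904.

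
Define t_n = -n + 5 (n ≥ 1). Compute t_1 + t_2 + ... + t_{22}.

Over n = 1..22: Σn = 253.
Total = (-1)·253 + (5)·22 = -143.

-143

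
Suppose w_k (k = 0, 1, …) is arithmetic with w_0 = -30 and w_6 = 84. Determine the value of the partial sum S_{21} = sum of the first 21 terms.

3360

Common difference d = (84 - (-30)) / (6 - 0) = 19.
w_k = -30 + (k - 0)·19.
w_{20} = 350; S = 21·(-30 + 350)/2 = 3360.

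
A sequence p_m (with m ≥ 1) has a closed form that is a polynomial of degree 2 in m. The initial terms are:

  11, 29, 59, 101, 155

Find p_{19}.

2171

1st diffs: 18, 30, 42, 54.
2nd diffs: 12, 12, 12 (constant).
So p_m = 6m^2 + 5.
Evaluating at m = 19 gives p_{19} = 2171.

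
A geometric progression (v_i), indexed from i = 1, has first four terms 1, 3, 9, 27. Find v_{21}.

Common ratio r = 3.
v_i = 1·3^(i-1).
v_{21} = 1·3^20 = 3486784401.

3486784401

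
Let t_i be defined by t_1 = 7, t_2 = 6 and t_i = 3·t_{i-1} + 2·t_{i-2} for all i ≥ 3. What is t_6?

Applying the relation repeatedly:
t_3 = 32; t_4 = 108; t_5 = 388; t_6 = 1380.

1380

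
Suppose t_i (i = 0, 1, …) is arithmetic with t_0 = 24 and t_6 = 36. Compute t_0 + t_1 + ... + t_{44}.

3060

Common difference d = (36 - 24) / (6 - 0) = 2.
t_i = 24 + (i - 0)·2.
t_{44} = 112; S = 45·(24 + 112)/2 = 3060.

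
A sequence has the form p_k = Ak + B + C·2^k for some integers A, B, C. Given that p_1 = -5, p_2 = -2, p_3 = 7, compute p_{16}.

196552

The three given values yield: A + B + 2C = -5; 2A + B + 4C = -2; 3A + B + 8C = 7.
Subtracting the first from the second: A + 2C = 3.
Subtracting the second from the third: A + 4C = 9.
Solving: C = 3, A = -3, then B = -8.
Hence p_{16} = -3·16 + (-8) + 3·65536 = 196552.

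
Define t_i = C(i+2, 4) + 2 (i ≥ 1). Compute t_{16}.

C(18, 4) = 3060, so t_{16} = 3062.

3062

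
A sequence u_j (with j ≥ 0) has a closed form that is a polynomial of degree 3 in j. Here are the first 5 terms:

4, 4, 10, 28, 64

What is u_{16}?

4084

1st diffs: 0, 6, 18, 36.
2nd diffs: 6, 12, 18.
3rd diffs: 6, 6 (constant).
Newton forward-difference form: u_j = 4 + 6·C(j,2) + 6·C(j,3).
At j = 16: j = 16, so u_{16} = 4 + 720 + 3360 = 4084.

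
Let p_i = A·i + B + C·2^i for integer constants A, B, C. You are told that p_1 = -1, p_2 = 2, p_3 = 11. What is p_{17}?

393161

At i = 1, 2, 3: A + B + 2C = -1; 2A + B + 4C = 2; 3A + B + 8C = 11.
Subtracting the first from the second: A + 2C = 3.
Subtracting the second from the third: A + 4C = 9.
Solving: C = 3, A = -3, then B = -4.
Therefore p_{17} = -51 + (-4) + 3·131072 = 393161.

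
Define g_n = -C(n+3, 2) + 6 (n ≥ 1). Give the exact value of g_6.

C(9, 2) = 36, so g_6 = -30.

-30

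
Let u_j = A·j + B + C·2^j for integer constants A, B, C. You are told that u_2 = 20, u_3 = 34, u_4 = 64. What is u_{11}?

At j = 2, 3, 4: 2A + B + 4C = 20; 3A + B + 8C = 34; 4A + B + 16C = 64.
Subtracting the first from the second: A + 4C = 14.
Subtracting the second from the third: A + 8C = 30.
Solving: C = 4, A = -2, then B = 8.
Therefore u_{11} = -22 + 8 + 4·2048 = 8178.

8178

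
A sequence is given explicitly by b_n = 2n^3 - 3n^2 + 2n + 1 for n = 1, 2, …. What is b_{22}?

19889

b_{22} = 2·22^3 - 3·22^2 + 2·22 + 1 = 19889.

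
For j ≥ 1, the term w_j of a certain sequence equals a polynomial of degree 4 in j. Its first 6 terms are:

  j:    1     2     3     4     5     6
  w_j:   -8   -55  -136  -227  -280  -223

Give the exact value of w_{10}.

1st diffs: -47, -81, -91, -53, 57.
2nd diffs: -34, -10, 38, 110.
3rd diffs: 24, 48, 72.
4th diffs: 24, 24 (constant).
So w_j = j^4 - 6j^3 - 6j^2 - 2j + 5.
Evaluating at j = 10 gives w_{10} = 3385.

3385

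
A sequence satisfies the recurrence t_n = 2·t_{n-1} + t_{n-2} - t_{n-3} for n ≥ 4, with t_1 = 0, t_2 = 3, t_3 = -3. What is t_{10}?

t_4 = -3  t_5 = -12  t_6 = -24  t_7 = -57  t_8 = -126  t_9 = -285  t_{10} = -639.

-639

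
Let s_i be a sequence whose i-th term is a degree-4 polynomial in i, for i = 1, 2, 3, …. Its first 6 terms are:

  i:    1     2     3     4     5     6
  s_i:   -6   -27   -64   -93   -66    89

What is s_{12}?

1st diffs: -21, -37, -29, 27, 155.
2nd diffs: -16, 8, 56, 128.
3rd diffs: 24, 48, 72.
4th diffs: 24, 24 (constant).
So s_i = i^4 - 6i^3 + 3i^2 - 3i - 1.
Evaluating at i = 12 gives s_{12} = 10763.

10763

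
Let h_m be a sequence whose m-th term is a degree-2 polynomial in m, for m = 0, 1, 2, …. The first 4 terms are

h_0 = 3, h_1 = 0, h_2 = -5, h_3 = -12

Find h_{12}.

1st diffs: -3, -5, -7.
2nd diffs: -2, -2 (constant).
So h_m = -m^2 - 2m + 3.
Evaluating at m = 12 gives h_{12} = -165.

-165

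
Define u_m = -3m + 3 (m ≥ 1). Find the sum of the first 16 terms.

-360

Over m = 1..16: Σm = 136.
Total = (-3)·136 + (3)·16 = -360.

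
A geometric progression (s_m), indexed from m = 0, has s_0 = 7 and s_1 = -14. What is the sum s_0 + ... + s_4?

77

Common ratio r = -2.
s_m = 7·(-2)^(m-0).
S = 7·((-2)^5 - 1)/(-2 - 1) = 7·(-32 - 1)/(-3) = 77.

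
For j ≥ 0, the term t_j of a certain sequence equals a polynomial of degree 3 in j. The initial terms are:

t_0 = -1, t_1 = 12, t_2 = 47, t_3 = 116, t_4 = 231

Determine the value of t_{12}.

1st diffs: 13, 35, 69, 115.
2nd diffs: 22, 34, 46.
3rd diffs: 12, 12 (constant).
Newton forward-difference form: t_j = -1 + 13·C(j,1) + 22·C(j,2) + 12·C(j,3).
At j = 12: j = 12, so t_{12} = -1 + 156 + 1452 + 2640 = 4247.

4247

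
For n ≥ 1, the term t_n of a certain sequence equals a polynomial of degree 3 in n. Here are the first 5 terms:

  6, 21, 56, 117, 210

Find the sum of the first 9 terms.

1st diffs: 15, 35, 61, 93.
2nd diffs: 20, 26, 32.
3rd diffs: 6, 6 (constant).
Newton forward-difference form: t_n = 6 + 15·C(n-1,1) + 20·C(n-1,2) + 6·C(n-1,3).
Continuing: 341, 516, 741, 1022.
Summing n = 1..9 (9 terms) gives 3030.

3030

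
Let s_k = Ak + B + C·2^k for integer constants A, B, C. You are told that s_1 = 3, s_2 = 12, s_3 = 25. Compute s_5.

83

Write the equations: A + B + 2C = 3; 2A + B + 4C = 12; 3A + B + 8C = 25.
Subtracting the first from the second: A + 2C = 9.
Subtracting the second from the third: A + 4C = 13.
Solving: C = 2, A = 5, then B = -6.
So s_k = 5·k + (-6) + 2·2^k; at k=5 this is 83.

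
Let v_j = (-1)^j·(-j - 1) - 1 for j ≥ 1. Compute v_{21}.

21

(-1)^21 = -1; -j - 1 at j=21 is -22; so v_{21} = 21.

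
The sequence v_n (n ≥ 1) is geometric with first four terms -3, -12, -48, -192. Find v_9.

-196608

Common ratio r = 4.
v_n = (-3)·4^(n-1).
v_9 = (-3)·4^8 = -196608.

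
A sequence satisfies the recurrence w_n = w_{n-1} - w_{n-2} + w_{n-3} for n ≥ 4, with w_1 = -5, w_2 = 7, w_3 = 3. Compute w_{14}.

Applying the relation repeatedly:
w_4 = -9  w_5 = -5  w_6 = 7  …  w_{11} = 3  w_{12} = -9  w_{13} = -5  w_{14} = 7.

7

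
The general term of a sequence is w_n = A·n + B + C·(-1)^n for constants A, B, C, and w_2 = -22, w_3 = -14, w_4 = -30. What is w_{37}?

Write the equations: 2A + B + C = -22; 3A + B - C = -14; 4A + B + C = -30.
Subtracting the first from the second: A - 2C = 8.
Subtracting the second from the third: A + 2C = -16.
Solving: C = -6, A = -4, then B = -8.
Hence w_{37} = -4·37 + (-8) + (-6)·(-1) = -150.

-150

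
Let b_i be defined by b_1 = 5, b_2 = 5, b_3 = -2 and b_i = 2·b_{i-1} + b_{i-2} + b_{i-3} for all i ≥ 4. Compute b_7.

89

Compute successive terms:
b_4 = 6, b_5 = 15, b_6 = 34, b_7 = 89.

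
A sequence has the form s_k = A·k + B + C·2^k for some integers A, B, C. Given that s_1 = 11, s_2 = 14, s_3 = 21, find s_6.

Write the equations: A + B + 2C = 11; 2A + B + 4C = 14; 3A + B + 8C = 21.
Subtracting the first from the second: A + 2C = 3.
Subtracting the second from the third: A + 4C = 7.
Solving: C = 2, A = -1, then B = 8.
Therefore s_6 = -6 + 8 + 2·64 = 130.

130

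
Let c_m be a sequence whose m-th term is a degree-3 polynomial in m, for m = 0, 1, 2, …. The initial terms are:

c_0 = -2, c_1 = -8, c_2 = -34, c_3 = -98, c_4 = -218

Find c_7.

-1094

1st diffs: -6, -26, -64, -120.
2nd diffs: -20, -38, -56.
3rd diffs: -18, -18 (constant).
Newton forward-difference form: c_m = -2 + (-6)·C(m,1) + (-20)·C(m,2) + (-18)·C(m,3).
At m = 7: m = 7, so c_7 = -2 - 42 - 420 - 630 = -1094.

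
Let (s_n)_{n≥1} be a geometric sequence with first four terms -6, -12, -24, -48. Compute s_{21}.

-6291456

Common ratio r = 2.
s_n = (-6)·2^(n-1).
s_{21} = (-6)·2^20 = -6291456.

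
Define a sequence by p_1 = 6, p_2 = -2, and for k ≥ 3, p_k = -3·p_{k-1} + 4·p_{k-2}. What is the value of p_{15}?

429496734

Iterate the recurrence:
p_3 = 30, p_4 = -98, p_5 = 414, …, p_{12} = -6710882, p_{13} = 26843550, p_{14} = -107374178, p_{15} = 429496734.
(Characteristic roots are 1 and -4.)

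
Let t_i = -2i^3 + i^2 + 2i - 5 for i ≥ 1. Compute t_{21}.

-18044

t_{21} = -2·21^3 + 1·21^2 + 2·21 - 5 = -18044.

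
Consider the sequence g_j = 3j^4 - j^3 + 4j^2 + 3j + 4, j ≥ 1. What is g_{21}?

576013

g_{21} = 3·21^4 - 1·21^3 + 4·21^2 + 3·21 + 4 = 576013.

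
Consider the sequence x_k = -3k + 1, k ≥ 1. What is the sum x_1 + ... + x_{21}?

Over k = 1..21: Σk = 231.
Total = (-3)·231 + (1)·21 = -672.

-672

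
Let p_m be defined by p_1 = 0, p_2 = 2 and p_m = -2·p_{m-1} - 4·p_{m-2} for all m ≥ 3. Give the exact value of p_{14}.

Applying the relation repeatedly:
p_3 = -4  p_4 = 0  p_5 = 16  …  p_{11} = 1024  p_{12} = -2048  p_{13} = 0  p_{14} = 8192.

8192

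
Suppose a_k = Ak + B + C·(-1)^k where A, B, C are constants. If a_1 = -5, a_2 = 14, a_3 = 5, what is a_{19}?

Plug in k = 1, 2, 3: A + B - C = -5; 2A + B + C = 14; 3A + B - C = 5.
Subtracting the first from the second: A + 2C = 19.
Subtracting the second from the third: A - 2C = -9.
Solving: C = 7, A = 5, then B = -3.
Hence a_{19} = 5·19 + (-3) + 7·(-1) = 85.

85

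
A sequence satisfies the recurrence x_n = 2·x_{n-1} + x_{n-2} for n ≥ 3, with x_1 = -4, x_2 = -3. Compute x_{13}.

-64544

Applying the relation repeatedly:
x_3 = -10  x_4 = -23  x_5 = -56  …  x_{10} = -4587  x_{11} = -11074  x_{12} = -26735  x_{13} = -64544.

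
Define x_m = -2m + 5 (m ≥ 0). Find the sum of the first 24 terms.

Over m = 0..23: Σm = 276.
Total = (-2)·276 + (5)·24 = -432.

-432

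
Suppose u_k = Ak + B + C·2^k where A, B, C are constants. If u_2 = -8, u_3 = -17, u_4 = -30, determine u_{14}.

The three given values yield: 2A + B + 4C = -8; 3A + B + 8C = -17; 4A + B + 16C = -30.
Subtracting the first from the second: A + 4C = -9.
Subtracting the second from the third: A + 8C = -13.
Solving: C = -1, A = -5, then B = 6.
Therefore u_{14} = -70 + 6 + (-1)·16384 = -16448.

-16448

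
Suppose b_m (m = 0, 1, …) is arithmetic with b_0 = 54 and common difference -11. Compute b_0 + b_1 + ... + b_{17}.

-711

b_m = 54 + (m - 0)·(-11).
b_{17} = -133; S = 18·(54 + (-133))/2 = -711.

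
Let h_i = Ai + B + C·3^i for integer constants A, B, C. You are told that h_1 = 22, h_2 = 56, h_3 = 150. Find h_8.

32840

The three given values yield: A + B + 3C = 22; 2A + B + 9C = 56; 3A + B + 27C = 150.
Subtracting the first from the second: A + 6C = 34.
Subtracting the second from the third: A + 18C = 94.
Solving: C = 5, A = 4, then B = 3.
Hence h_8 = 4·8 + 3 + 5·6561 = 32840.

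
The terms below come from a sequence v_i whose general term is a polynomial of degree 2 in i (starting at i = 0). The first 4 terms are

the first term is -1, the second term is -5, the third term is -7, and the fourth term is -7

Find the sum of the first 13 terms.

247

1st diffs: -4, -2, 0.
2nd diffs: 2, 2 (constant).
Newton forward-difference form: v_i = -1 + (-4)·C(i,1) + 2·C(i,2).
Continuing: …, -5, -1, 5, 13, …, v_{12} = 83.
Summing i = 0..12 (13 terms) gives 247.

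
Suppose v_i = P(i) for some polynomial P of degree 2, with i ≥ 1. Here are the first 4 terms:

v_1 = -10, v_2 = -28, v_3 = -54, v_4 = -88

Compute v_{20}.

-1720

1st diffs: -18, -26, -34.
2nd diffs: -8, -8 (constant).
Newton forward-difference form: v_i = -10 + (-18)·C(i-1,1) + (-8)·C(i-1,2).
At i = 20: i-1 = 19, so v_{20} = -10 - 342 - 1368 = -1720.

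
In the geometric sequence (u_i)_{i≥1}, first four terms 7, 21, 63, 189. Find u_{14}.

11160261

Common ratio r = 3.
u_i = 7·3^(i-1).
u_{14} = 7·3^13 = 11160261.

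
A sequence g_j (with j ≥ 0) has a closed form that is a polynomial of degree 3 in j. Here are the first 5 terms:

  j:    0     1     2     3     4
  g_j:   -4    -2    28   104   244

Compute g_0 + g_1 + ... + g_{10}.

1st diffs: 2, 30, 76, 140.
2nd diffs: 28, 46, 64.
3rd diffs: 18, 18 (constant).
So g_j = 3j^3 + 5j^2 - 6j - 4.
Continuing: …, 466, 788, 1228, 1804, …, g_{10} = 3436.
Summing j = 0..10 (11 terms) gives 10626.

10626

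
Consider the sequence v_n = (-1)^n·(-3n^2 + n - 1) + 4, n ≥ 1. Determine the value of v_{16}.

-749

(-1)^16 = 1; -3n^2 + n - 1 at n=16 is -753; so v_{16} = -749.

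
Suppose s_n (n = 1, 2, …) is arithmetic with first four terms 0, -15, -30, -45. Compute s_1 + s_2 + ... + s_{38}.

Common difference d = -15.
s_n = 0 + (n - 1)·(-15).
s_{38} = -555; S = 38·(0 + (-555))/2 = -10545.

-10545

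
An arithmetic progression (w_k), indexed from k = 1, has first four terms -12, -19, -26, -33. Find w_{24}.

Common difference d = -7.
w_k = -12 + (k - 1)·(-7).
w_{24} = -12 + 23·(-7) = -173.

-173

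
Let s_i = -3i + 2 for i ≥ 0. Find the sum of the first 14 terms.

Over i = 0..13: Σi = 91.
Total = (-3)·91 + (2)·14 = -245.

-245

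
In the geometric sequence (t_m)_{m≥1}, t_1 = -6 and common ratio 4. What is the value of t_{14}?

-402653184

t_m = (-6)·4^(m-1).
t_{14} = (-6)·4^13 = -402653184.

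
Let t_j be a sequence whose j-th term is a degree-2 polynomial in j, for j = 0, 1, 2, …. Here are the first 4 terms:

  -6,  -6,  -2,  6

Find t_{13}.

1st diffs: 0, 4, 8.
2nd diffs: 4, 4 (constant).
So t_j = 2j^2 - 2j - 6.
Evaluating at j = 13 gives t_{13} = 306.

306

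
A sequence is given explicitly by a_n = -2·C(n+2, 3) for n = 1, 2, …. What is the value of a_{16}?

-1632

C(18, 3) = 816, so a_{16} = -1632.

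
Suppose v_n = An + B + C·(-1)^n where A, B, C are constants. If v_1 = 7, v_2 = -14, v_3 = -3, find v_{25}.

At n = 1, 2, 3: A + B - C = 7; 2A + B + C = -14; 3A + B - C = -3.
Subtracting the first from the second: A + 2C = -21.
Subtracting the second from the third: A - 2C = 11.
Solving: C = -8, A = -5, then B = 4.
Hence v_{25} = -5·25 + 4 + (-8)·(-1) = -113.

-113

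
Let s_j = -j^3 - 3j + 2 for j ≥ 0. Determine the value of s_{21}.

-9322

s_{21} = -1·21^3 - 3·21 + 2 = -9322.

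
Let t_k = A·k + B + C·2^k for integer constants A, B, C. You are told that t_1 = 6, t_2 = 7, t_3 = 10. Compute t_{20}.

Write the equations: A + B + 2C = 6; 2A + B + 4C = 7; 3A + B + 8C = 10.
Subtracting the first from the second: A + 2C = 1.
Subtracting the second from the third: A + 4C = 3.
Solving: C = 1, A = -1, then B = 5.
Therefore t_{20} = -20 + 5 + 1·1048576 = 1048561.

1048561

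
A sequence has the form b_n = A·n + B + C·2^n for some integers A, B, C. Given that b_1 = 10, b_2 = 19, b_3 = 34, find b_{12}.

12325

The three given values yield: A + B + 2C = 10; 2A + B + 4C = 19; 3A + B + 8C = 34.
Subtracting the first from the second: A + 2C = 9.
Subtracting the second from the third: A + 4C = 15.
Solving: C = 3, A = 3, then B = 1.
Therefore b_{12} = 36 + 1 + 3·4096 = 12325.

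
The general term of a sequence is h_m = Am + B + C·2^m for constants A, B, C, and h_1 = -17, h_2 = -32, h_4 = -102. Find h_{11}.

The three given values yield: A + B + 2C = -17; 2A + B + 4C = -32; 4A + B + 16C = -102.
Subtracting the first from the second: A + 2C = -15.
Subtracting the second from the third: 2A + 12C = -70.
Solving: C = -5, A = -5, then B = -2.
Therefore h_{11} = -55 + (-2) + (-5)·2048 = -10297.

-10297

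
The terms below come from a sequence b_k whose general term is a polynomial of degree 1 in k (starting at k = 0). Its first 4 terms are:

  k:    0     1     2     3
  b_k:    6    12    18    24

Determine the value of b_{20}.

126

1st diffs: 6, 6, 6 (constant).
So b_k = 6k + 6.
Evaluating at k = 20 gives b_{20} = 126.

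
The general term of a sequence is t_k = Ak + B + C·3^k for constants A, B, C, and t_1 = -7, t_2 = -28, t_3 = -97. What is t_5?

At k = 1, 2, 3: A + B + 3C = -7; 2A + B + 9C = -28; 3A + B + 27C = -97.
Subtracting the first from the second: A + 6C = -21.
Subtracting the second from the third: A + 18C = -69.
Solving: C = -4, A = 3, then B = 2.
Therefore t_5 = 15 + 2 + (-4)·243 = -955.

-955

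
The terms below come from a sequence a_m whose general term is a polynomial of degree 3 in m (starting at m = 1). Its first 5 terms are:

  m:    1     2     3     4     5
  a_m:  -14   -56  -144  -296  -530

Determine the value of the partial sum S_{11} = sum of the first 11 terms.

1st diffs: -42, -88, -152, -234.
2nd diffs: -46, -64, -82.
3rd diffs: -18, -18 (constant).
Newton forward-difference form: a_m = -14 + (-42)·C(m-1,1) + (-46)·C(m-1,2) + (-18)·C(m-1,3).
Continuing: …, -864, -1316, -1904, -2646, …, a_{11} = -4664.
Summing m = 1..11 (11 terms) gives -15994.

-15994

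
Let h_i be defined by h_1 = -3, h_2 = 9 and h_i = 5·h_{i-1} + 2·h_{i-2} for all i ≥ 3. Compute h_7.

32991

Step forward from the initial values:
h_3 = 39; h_4 = 213; h_5 = 1143; h_6 = 6141; h_7 = 32991.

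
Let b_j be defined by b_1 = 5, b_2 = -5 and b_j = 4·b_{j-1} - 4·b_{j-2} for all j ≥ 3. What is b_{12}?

-158720

Step forward from the initial values:
b_3 = -40  b_4 = -140  b_5 = -400  b_6 = -1040  b_7 = -2560  b_8 = -6080  b_9 = -14080  b_{10} = -32000  b_{11} = -71680  b_{12} = -158720.
(Characteristic roots are 2 and 2.)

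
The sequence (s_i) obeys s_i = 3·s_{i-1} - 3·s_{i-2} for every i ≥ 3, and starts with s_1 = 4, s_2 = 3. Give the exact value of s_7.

-108

Step forward from the initial values:
s_3 = -3;  s_4 = -18;  s_5 = -45;  s_6 = -81;  s_7 = -108.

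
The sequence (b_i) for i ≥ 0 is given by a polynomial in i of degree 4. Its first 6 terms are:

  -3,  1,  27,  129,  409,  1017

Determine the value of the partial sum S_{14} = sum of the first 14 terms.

1st diffs: 4, 26, 102, 280, 608.
2nd diffs: 22, 76, 178, 328.
3rd diffs: 54, 102, 150.
4th diffs: 48, 48 (constant).
So b_i = 2i^4 - 3i^3 + 6i^2 - i - 3.
Continuing: …, 2151, 4057, 7029, 11409, …, b_{13} = 51529.
Summing i = 0..13 (14 terms) gives 158480.

158480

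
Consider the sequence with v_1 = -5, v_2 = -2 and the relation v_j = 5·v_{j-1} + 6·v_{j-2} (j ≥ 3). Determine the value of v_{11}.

Compute successive terms:
v_3 = -40, v_4 = -212, v_5 = -1300, v_6 = -7772, v_7 = -46660, v_8 = -279932, v_9 = -1679620, v_{10} = -10077692, v_{11} = -60466180.
(Characteristic roots are 6 and -1.)

-60466180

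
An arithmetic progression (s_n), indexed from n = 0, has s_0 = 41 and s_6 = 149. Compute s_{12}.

Common difference d = (149 - 41) / (6 - 0) = 18.
s_n = 41 + (n - 0)·18.
s_{12} = 41 + 12·18 = 257.

257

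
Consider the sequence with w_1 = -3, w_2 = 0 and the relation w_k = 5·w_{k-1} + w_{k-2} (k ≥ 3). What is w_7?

-2103

Step forward from the initial values:
w_3 = -3;  w_4 = -15;  w_5 = -78;  w_6 = -405;  w_7 = -2103.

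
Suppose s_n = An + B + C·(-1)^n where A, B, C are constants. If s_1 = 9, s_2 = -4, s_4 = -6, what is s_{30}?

-32

Plug in n = 1, 2, 4: A + B - C = 9; 2A + B + C = -4; 4A + B + C = -6.
Subtracting the first from the second: A + 2C = -13.
Subtracting the second from the third: 2A = -2.
Solving: C = -6, A = -1, then B = 4.
So s_n = -1·n + 4 + (-6)·(-1)^n; at n=30 this is -32.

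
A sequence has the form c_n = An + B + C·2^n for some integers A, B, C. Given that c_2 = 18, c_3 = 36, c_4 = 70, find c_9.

2064

Plug in n = 2, 3, 4: 2A + B + 4C = 18; 3A + B + 8C = 36; 4A + B + 16C = 70.
Subtracting the first from the second: A + 4C = 18.
Subtracting the second from the third: A + 8C = 34.
Solving: C = 4, A = 2, then B = -2.
Therefore c_9 = 18 + (-2) + 4·512 = 2064.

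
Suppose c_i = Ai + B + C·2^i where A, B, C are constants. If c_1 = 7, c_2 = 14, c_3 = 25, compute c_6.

At i = 1, 2, 3: A + B + 2C = 7; 2A + B + 4C = 14; 3A + B + 8C = 25.
Subtracting the first from the second: A + 2C = 7.
Subtracting the second from the third: A + 4C = 11.
Solving: C = 2, A = 3, then B = 0.
Therefore c_6 = 18 + 0 + 2·64 = 146.

146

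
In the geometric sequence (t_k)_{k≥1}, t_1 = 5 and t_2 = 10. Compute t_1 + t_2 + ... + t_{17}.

Common ratio r = 2.
t_k = 5·2^(k-1).
S = 5·(2^17 - 1)/(2 - 1) = 5·(131072 - 1)/(1) = 655355.

655355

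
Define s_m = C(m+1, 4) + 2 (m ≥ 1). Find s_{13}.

C(14, 4) = 1001, so s_{13} = 1003.

1003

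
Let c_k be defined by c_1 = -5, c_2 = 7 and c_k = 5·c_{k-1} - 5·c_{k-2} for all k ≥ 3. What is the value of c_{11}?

2390625

Step forward from the initial values:
c_3 = 60;  c_4 = 265;  c_5 = 1025;  c_6 = 3800;  c_7 = 13875;  c_8 = 50375;  c_9 = 182500;  c_{10} = 660625;  c_{11} = 2390625.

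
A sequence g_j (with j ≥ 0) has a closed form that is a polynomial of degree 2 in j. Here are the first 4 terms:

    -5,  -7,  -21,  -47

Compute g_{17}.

1st diffs: -2, -14, -26.
2nd diffs: -12, -12 (constant).
So g_j = -6j^2 + 4j - 5.
Evaluating at j = 17 gives g_{17} = -1671.

-1671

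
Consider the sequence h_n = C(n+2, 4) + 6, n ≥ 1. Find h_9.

336

C(11, 4) = 330, so h_9 = 336.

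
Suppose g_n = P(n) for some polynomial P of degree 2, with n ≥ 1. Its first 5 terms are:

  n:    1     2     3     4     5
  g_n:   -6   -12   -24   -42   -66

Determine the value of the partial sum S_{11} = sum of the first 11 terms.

1st diffs: -6, -12, -18, -24.
2nd diffs: -6, -6, -6 (constant).
Newton forward-difference form: g_n = -6 + (-6)·C(n-1,1) + (-6)·C(n-1,2).
Continuing: …, -96, -132, -174, -222, …, g_{11} = -336.
Summing n = 1..11 (11 terms) gives -1386.

-1386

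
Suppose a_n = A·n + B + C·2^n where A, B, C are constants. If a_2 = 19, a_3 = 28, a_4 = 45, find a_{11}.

4116

Plug in n = 2, 3, 4: 2A + B + 4C = 19; 3A + B + 8C = 28; 4A + B + 16C = 45.
Subtracting the first from the second: A + 4C = 9.
Subtracting the second from the third: A + 8C = 17.
Solving: C = 2, A = 1, then B = 9.
Therefore a_{11} = 11 + 9 + 2·2048 = 4116.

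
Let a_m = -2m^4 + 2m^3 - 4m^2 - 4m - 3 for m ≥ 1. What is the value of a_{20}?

a_{20} = -2·20^4 + 2·20^3 - 4·20^2 - 4·20 - 3 = -305683.

-305683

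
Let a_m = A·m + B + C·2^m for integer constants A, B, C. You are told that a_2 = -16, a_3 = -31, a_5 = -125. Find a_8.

-1018

The three given values yield: 2A + B + 4C = -16; 3A + B + 8C = -31; 5A + B + 32C = -125.
Subtracting the first from the second: A + 4C = -15.
Subtracting the second from the third: 2A + 24C = -94.
Solving: C = -4, A = 1, then B = -2.
So a_m = 1·m + (-2) + (-4)·2^m; at m=8 this is -1018.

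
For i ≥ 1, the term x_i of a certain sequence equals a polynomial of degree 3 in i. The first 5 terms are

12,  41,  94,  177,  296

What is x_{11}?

1st diffs: 29, 53, 83, 119.
2nd diffs: 24, 30, 36.
3rd diffs: 6, 6 (constant).
So x_i = i^3 + 6i^2 + 4i + 1.
Evaluating at i = 11 gives x_{11} = 2102.

2102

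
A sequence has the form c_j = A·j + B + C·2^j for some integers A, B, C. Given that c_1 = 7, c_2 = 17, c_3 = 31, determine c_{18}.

524393

Write the equations: A + B + 2C = 7; 2A + B + 4C = 17; 3A + B + 8C = 31.
Subtracting the first from the second: A + 2C = 10.
Subtracting the second from the third: A + 4C = 14.
Solving: C = 2, A = 6, then B = -3.
So c_j = 6·j + (-3) + 2·2^j; at j=18 this is 524393.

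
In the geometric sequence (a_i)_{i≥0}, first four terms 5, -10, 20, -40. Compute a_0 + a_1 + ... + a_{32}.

14316557655

Common ratio r = -2.
a_i = 5·(-2)^(i-0).
S = 5·((-2)^33 - 1)/(-2 - 1) = 5·(-8589934592 - 1)/(-3) = 14316557655.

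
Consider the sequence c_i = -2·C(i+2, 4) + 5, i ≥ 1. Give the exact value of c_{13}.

-2725

C(15, 4) = 1365, so c_{13} = -2725.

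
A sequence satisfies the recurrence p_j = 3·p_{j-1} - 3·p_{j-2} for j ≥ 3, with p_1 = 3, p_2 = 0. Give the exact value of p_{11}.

Step forward from the initial values:
p_3 = -9; p_4 = -27; p_5 = -54; p_6 = -81; p_7 = -81; p_8 = 0; p_9 = 243; p_{10} = 729; p_{11} = 1458.

1458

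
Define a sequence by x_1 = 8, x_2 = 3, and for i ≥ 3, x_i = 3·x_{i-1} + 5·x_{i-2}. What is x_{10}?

Applying the relation repeatedly:
x_3 = 49  x_4 = 162  x_5 = 731  x_6 = 3003  x_7 = 12664  x_8 = 53007  x_9 = 222341  x_{10} = 932058.

932058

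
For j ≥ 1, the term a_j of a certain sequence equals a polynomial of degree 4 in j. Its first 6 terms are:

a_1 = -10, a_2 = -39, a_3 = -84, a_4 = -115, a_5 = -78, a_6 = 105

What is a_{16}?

44285

1st diffs: -29, -45, -31, 37, 183.
2nd diffs: -16, 14, 68, 146.
3rd diffs: 30, 54, 78.
4th diffs: 24, 24 (constant).
So a_j = j^4 - 5j^3 - 3j^2 - 3.
Evaluating at j = 16 gives a_{16} = 44285.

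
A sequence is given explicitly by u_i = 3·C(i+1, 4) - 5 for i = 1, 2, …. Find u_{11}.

C(12, 4) = 495, so u_{11} = 1480.

1480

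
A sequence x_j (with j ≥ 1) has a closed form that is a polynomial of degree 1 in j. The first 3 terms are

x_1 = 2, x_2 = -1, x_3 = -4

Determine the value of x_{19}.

-52

1st diffs: -3, -3 (constant).
So x_j = -3j + 5.
Evaluating at j = 19 gives x_{19} = -52.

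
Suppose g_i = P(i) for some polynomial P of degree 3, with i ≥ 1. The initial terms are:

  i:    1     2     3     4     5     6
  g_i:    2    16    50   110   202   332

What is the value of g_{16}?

5042

1st diffs: 14, 34, 60, 92, 130.
2nd diffs: 20, 26, 32, 38.
3rd diffs: 6, 6, 6 (constant).
Newton forward-difference form: g_i = 2 + 14·C(i-1,1) + 20·C(i-1,2) + 6·C(i-1,3).
At i = 16: i-1 = 15, so g_{16} = 2 + 210 + 2100 + 2730 = 5042.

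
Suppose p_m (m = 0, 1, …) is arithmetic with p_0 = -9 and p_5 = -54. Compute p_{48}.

Common difference d = (-54 - (-9)) / (5 - 0) = -9.
p_m = -9 + (m - 0)·(-9).
p_{48} = -9 + 48·(-9) = -441.

-441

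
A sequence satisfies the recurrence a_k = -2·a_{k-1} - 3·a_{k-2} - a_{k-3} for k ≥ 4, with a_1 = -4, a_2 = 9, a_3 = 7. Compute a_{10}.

Compute successive terms:
a_4 = -37  a_5 = 44  a_6 = 16  a_7 = -127  a_8 = 162  a_9 = 41  a_{10} = -441.

-441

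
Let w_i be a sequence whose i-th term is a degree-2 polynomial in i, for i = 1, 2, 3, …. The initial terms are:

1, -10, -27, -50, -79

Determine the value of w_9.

1st diffs: -11, -17, -23, -29.
2nd diffs: -6, -6, -6 (constant).
So w_i = -3i^2 - 2i + 6.
Evaluating at i = 9 gives w_9 = -255.

-255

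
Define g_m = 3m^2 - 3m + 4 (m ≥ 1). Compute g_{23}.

1522

g_{23} = 3·23^2 - 3·23 + 4 = 1522.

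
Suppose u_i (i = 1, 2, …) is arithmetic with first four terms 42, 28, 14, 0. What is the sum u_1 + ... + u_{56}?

-19208

Common difference d = -14.
u_i = 42 + (i - 1)·(-14).
u_{56} = -728; S = 56·(42 + (-728))/2 = -19208.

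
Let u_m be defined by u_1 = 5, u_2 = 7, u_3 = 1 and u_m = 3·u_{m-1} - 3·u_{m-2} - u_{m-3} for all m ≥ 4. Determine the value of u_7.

Iterate the recurrence:
u_4 = -23; u_5 = -79; u_6 = -169; u_7 = -247.

-247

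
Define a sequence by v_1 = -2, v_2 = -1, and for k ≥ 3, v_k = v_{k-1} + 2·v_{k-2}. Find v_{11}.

-1025

v_3 = -5; v_4 = -7; v_5 = -17; v_6 = -31; v_7 = -65; v_8 = -127; v_9 = -257; v_{10} = -511; v_{11} = -1025.
(Characteristic roots are 2 and -1.)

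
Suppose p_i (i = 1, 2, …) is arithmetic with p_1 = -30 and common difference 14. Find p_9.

p_i = -30 + (i - 1)·14.
p_9 = -30 + 8·14 = 82.

82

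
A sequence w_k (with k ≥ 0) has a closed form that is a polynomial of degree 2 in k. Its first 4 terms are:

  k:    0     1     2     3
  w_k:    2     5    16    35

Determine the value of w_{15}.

1st diffs: 3, 11, 19.
2nd diffs: 8, 8 (constant).
Newton forward-difference form: w_k = 2 + 3·C(k,1) + 8·C(k,2).
At k = 15: k = 15, so w_{15} = 2 + 45 + 840 = 887.

887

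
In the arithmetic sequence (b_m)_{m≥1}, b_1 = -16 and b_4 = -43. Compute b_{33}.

-304

Common difference d = (-43 - (-16)) / (4 - 1) = -9.
b_m = -16 + (m - 1)·(-9).
b_{33} = -16 + 32·(-9) = -304.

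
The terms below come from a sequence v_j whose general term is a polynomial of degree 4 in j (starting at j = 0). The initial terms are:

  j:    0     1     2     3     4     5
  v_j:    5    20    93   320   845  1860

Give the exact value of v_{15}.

1st diffs: 15, 73, 227, 525, 1015.
2nd diffs: 58, 154, 298, 490.
3rd diffs: 96, 144, 192.
4th diffs: 48, 48 (constant).
Newton forward-difference form: v_j = 5 + 15·C(j,1) + 58·C(j,2) + 96·C(j,3) + 48·C(j,4).
At j = 15: j = 15, so v_{15} = 5 + 225 + 6090 + 43680 + 65520 = 115520.

115520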